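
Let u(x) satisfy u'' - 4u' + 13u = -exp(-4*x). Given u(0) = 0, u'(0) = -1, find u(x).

Characteristic equation r² - 4r + 13 = 0 has discriminant (-4)² - 4·(13) = -36 < 0, so r = 2 ± 3i.
Hence u_h = C1*cos(3*x)*exp(2*x) + C2*exp(2*x)*sin(3*x).
Try u_p = A*exp(-4*x). Substituting into the equation and dividing by exp(-4*x) gives A = -1/45, so u_p = -exp(-4*x)/45.
General solution: u = -exp(-4*x)/45 + C1*cos(3*x)*exp(2*x) + C2*exp(2*x)*sin(3*x).
Apply the initial conditions: u(0) = -1/45 + C1 = 0 and u'(0) = 4/45 + 2*C1 + 3*C2 = -1. Solving gives C1 = 1/45, C2 = -17/45.

u = -exp(-4*x)/45 - 17*exp(2*x)*sin(3*x)/45 + cos(3*x)*exp(2*x)/45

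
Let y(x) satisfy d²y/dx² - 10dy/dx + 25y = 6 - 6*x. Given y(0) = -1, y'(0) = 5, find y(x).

Characteristic equation r² - 10r + 25 = 0 has discriminant (-10)² - 4·(25) = 0, so r = 5 is a repeated root.
Hence y_h = (C1 + C2*x)*exp(5*x).
For the particular solution try y_p = A0 + A1*x. Substituting and matching coefficients of each power of x gives A0 = 18/125, A1 = -6/25, so y_p = 18/125 - 6*x/25.
General solution: y = 18/125 - 6*x/25 + C1*exp(5*x) + C2*x*exp(5*x).
Apply the initial conditions: y(0) = 18/125 + C1 = -1 and y'(0) = -6/25 + C2 + 5*C1 = 5. Solving gives C1 = -143/125, C2 = 274/25.

y = 18/125 - 143*exp(5*x)/125 - 6*x/25 + 274*x*exp(5*x)/25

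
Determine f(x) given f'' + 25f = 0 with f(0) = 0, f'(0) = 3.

Characteristic equation r² + 25 = 0 has discriminant (0)² - 4·(25) = -100 < 0, so r = ± 5i.
Hence f_h = C1*cos(5*x) + C2*sin(5*x).
Apply the initial conditions: f(0) = C1 = 0 and f'(0) = 5*C2 = 3. Solving gives C1 = 0, C2 = 3/5.

f = 3*sin(5*x)/5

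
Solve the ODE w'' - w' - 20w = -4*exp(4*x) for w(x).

w = exp(4*x)/2 + C1*exp(5*x) + C2*exp(-4*x)

Characteristic equation r² - r - 20 = 0 factors as (r - 5)(r + 4) = 0, so r = 5, -4.
Hence w_h = C1*exp(5*x) + C2*exp(-4*x).
Try w_p = A*exp(4*x). Substituting into the equation and dividing by exp(4*x) gives A = 1/2, so w_p = exp(4*x)/2.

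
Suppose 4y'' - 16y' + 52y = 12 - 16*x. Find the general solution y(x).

y = 23/169 - 4*x/13 + C1*cos(3*x)*exp(2*x) + C2*exp(2*x)*sin(3*x)

Divide through by 4: y'' - 4y' + 13y = 3 - 4*x.
Characteristic equation r² - 4r + 13 = 0 has discriminant (-4)² - 4·(13) = -36 < 0, so r = 2 ± 3i.
Hence y_h = C1*cos(3*x)*exp(2*x) + C2*exp(2*x)*sin(3*x).
For the particular solution try y_p = A0 + A1*x. Substituting and matching coefficients of each power of x gives A0 = 23/169, A1 = -4/13, so y_p = 23/169 - 4*x/13.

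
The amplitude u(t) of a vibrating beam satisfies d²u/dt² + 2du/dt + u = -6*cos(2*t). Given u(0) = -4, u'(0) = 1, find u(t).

u = -118*exp(-t)/25 - 24*sin(2*t)/25 + 18*cos(2*t)/25 - 9*t*exp(-t)/5

Characteristic equation r² + 2r + 1 = 0 has discriminant (2)² - 4·(1) = 0, so r = -1 is a repeated root.
Hence u_h = (C1 + C2*t)*exp(-t).
Try u_p = A*cos(2*t) + B*sin(2*t). Substituting and equating the coefficients of cos(2t) and sin(2t) gives A = 18/25, B = -24/25, so u_p = -24*sin(2*t)/25 + 18*cos(2*t)/25.
General solution: u = -24*sin(2*t)/25 + 18*cos(2*t)/25 + C1*exp(-t) + C2*t*exp(-t).
Apply the initial conditions: u(0) = 18/25 + C1 = -4 and u'(0) = -48/25 + C2 - C1 = 1. Solving gives C1 = -118/25, C2 = -9/5.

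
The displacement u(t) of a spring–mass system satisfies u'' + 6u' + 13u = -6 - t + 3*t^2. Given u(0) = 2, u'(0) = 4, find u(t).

Characteristic equation r² + 6r + 13 = 0 has discriminant (6)² - 4·(13) = -16 < 0, so r = -3 ± 2i.
Hence u_h = C1*cos(2*t)*exp(-3*t) + C2*exp(-3*t)*sin(2*t).
For the particular solution try u_p = A0 + A1*t + A2*t^2. Substituting and matching coefficients of each power of t gives A0 = -798/2197, A1 = -49/169, A2 = 3/13, so u_p = -798/2197 - 49*t/169 + 3*t^2/13.
General solution: u = -798/2197 - 49*t/169 + 3*t^2/13 + C1*cos(2*t)*exp(-3*t) + C2*exp(-3*t)*sin(2*t).
Apply the initial conditions: u(0) = -798/2197 + C1 = 2 and u'(0) = -49/169 - 3*C1 + 2*C2 = 4. Solving gives C1 = 5192/2197, C2 = 25001/4394.

u = -798/2197 - 49*t/169 + 3*t**2/13 + 5192*cos(2*t)*exp(-3*t)/2197 + 25001*exp(-3*t)*sin(2*t)/4394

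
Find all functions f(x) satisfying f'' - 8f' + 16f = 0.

f = C1*exp(4*x) + C2*x*exp(4*x)

Characteristic equation r² - 8r + 16 = 0 has discriminant (-8)² - 4·(16) = 0, so r = 4 is a repeated root.
Hence f_h = (C1 + C2*x)*exp(4*x).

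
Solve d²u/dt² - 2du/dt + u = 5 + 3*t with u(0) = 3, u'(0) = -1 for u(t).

Characteristic equation r² - 2r + 1 = 0 has discriminant (-2)² - 4·(1) = 0, so r = 1 is a repeated root.
Hence u_h = (C1 + C2*t)*exp(t).
For the particular solution try u_p = A0 + A1*t. Substituting and matching coefficients of each power of t gives A0 = 11, A1 = 3, so u_p = 11 + 3*t.
General solution: u = 11 + 3*t + C1*exp(t) + C2*t*exp(t).
Apply the initial conditions: u(0) = 11 + C1 = 3 and u'(0) = 3 + C1 + C2 = -1. Solving gives C1 = -8, C2 = 4.

u = 11 - 8*exp(t) + 3*t + 4*t*exp(t)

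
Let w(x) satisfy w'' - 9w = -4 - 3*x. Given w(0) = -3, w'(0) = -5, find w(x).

Characteristic equation r² - 9 = 0 factors as (r + 3)(r - 3) = 0, so r = -3, 3.
Hence w_h = C1*exp(-3*x) + C2*exp(3*x).
For the particular solution try w_p = A0 + A1*x. Substituting and matching coefficients of each power of x gives A0 = 4/9, A1 = 1/3, so w_p = 4/9 + x/3.
General solution: w = 4/9 + x/3 + C1*exp(-3*x) + C2*exp(3*x).
Apply the initial conditions: w(0) = 4/9 + C1 + C2 = -3 and w'(0) = 1/3 - 3*C1 + 3*C2 = -5. Solving gives C1 = -5/6, C2 = -47/18.

w = 4/9 - 47*exp(3*x)/18 - 5*exp(-3*x)/6 + x/3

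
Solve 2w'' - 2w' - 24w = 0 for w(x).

w = C1*exp(-3*x) + C2*exp(4*x)

Divide through by 2: w'' - w' - 12w = 0.
Characteristic equation r² - r - 12 = 0 factors as (r + 3)(r - 4) = 0, so r = -3, 4.
Hence w_h = C1*exp(-3*x) + C2*exp(4*x).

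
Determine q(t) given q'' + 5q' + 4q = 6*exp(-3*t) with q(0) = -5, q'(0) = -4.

Characteristic equation r² + 5r + 4 = 0 factors as (r + 4)(r + 1) = 0, so r = -4, -1.
Hence q_h = C1*exp(-4*t) + C2*exp(-t).
Try q_p = A*exp(-3*t). Substituting into the equation and dividing by exp(-3*t) gives A = -3, so q_p = -3*exp(-3*t).
General solution: q = -3*exp(-3*t) + C1*exp(-4*t) + C2*exp(-t).
Apply the initial conditions: q(0) = -3 + C1 + C2 = -5 and q'(0) = 9 - C2 - 4*C1 = -4. Solving gives C1 = 5, C2 = -7.

q = -7*exp(-t) - 3*exp(-3*t) + 5*exp(-4*t)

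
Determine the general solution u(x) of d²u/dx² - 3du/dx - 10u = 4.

Characteristic equation r² - 3r - 10 = 0 factors as (r - 5)(r + 2) = 0, so r = 5, -2.
Hence u_h = C1*exp(5*x) + C2*exp(-2*x).
For the particular solution try u_p = A0. Substituting and matching coefficients of each power of x gives A0 = -2/5, so u_p = -2/5.

u = -2/5 + C1*exp(5*x) + C2*exp(-2*x)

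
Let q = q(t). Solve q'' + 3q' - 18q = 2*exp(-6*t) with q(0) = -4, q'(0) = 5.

Characteristic equation r² + 3r - 18 = 0 factors as (r + 6)(r - 3) = 0, so r = -6, 3.
Hence q_h = C1*exp(-6*t) + C2*exp(3*t).
Since exp(-6*t) solves the homogeneous equation (r = -6 is a root of multiplicity 1), multiply the trial by t. Try q_p = A*t*exp(-6*t). Substituting into the equation and dividing by exp(-6*t) gives A = -2/9, so q_p = -2*t*exp(-6*t)/9.
General solution: q = C1*exp(-6*t) + C2*exp(3*t) - 2*t*exp(-6*t)/9.
Apply the initial conditions: q(0) = C1 + C2 = -4 and q'(0) = -2/9 - 6*C1 + 3*C2 = 5. Solving gives C1 = -155/81, C2 = -169/81.

q = -169*exp(3*t)/81 - 155*exp(-6*t)/81 - 2*t*exp(-6*t)/9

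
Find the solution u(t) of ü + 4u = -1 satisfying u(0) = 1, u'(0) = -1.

u = -1/4 - sin(2*t)/2 + 5*cos(2*t)/4

Characteristic equation r² + 4 = 0 has discriminant (0)² - 4·(4) = -16 < 0, so r = ± 2i.
Hence u_h = C1*cos(2*t) + C2*sin(2*t).
For the particular solution try u_p = A0. Substituting and matching coefficients of each power of t gives A0 = -1/4, so u_p = -1/4.
General solution: u = -1/4 + C1*cos(2*t) + C2*sin(2*t).
Apply the initial conditions: u(0) = -1/4 + C1 = 1 and u'(0) = 2*C2 = -1. Solving gives C1 = 5/4, C2 = -1/2.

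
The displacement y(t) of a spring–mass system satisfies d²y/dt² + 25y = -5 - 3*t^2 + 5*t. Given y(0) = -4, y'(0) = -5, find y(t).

y = -119/625 - 2381*cos(5*t)/625 - 26*sin(5*t)/25 - 3*t**2/25 + t/5

Characteristic equation r² + 25 = 0 has discriminant (0)² - 4·(25) = -100 < 0, so r = ± 5i.
Hence y_h = C1*cos(5*t) + C2*sin(5*t).
For the particular solution try y_p = A0 + A1*t + A2*t^2. Substituting and matching coefficients of each power of t gives A0 = -119/625, A1 = 1/5, A2 = -3/25, so y_p = -119/625 - 3*t^2/25 + t/5.
General solution: y = -119/625 - 3*t^2/25 + t/5 + C1*cos(5*t) + C2*sin(5*t).
Apply the initial conditions: y(0) = -119/625 + C1 = -4 and y'(0) = 1/5 + 5*C2 = -5. Solving gives C1 = -2381/625, C2 = -26/25.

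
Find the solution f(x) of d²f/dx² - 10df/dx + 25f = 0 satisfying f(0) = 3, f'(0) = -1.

Characteristic equation r² - 10r + 25 = 0 has discriminant (-10)² - 4·(25) = 0, so r = 5 is a repeated root.
Hence f_h = (C1 + C2*x)*exp(5*x).
Apply the initial conditions: f(0) = C1 = 3 and f'(0) = C2 + 5*C1 = -1. Solving gives C1 = 3, C2 = -16.

f = 3*exp(5*x) - 16*x*exp(5*x)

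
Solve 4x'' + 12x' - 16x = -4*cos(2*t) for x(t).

Divide through by 4: x'' + 3x' - 4x = -cos(2*t).
Characteristic equation r² + 3r - 4 = 0 factors as (r + 4)(r - 1) = 0, so r = -4, 1.
Hence x_h = C1*exp(-4*t) + C2*exp(t).
Try x_p = A*cos(2*t) + B*sin(2*t). Substituting and equating the coefficients of cos(2t) and sin(2t) gives A = 2/25, B = -3/50, so x_p = -3*sin(2*t)/50 + 2*cos(2*t)/25.

x = -3*sin(2*t)/50 + 2*cos(2*t)/25 + C1*exp(-4*t) + C2*exp(t)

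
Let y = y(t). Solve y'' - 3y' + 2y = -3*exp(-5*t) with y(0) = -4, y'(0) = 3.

Characteristic equation r² - 3r + 2 = 0 factors as (r - 1)(r - 2) = 0, so r = 1, 2.
Hence y_h = C1*exp(t) + C2*exp(2*t).
Try y_p = A*exp(-5*t). Substituting into the equation and dividing by exp(-5*t) gives A = -1/14, so y_p = -exp(-5*t)/14.
General solution: y = -exp(-5*t)/14 + C1*exp(t) + C2*exp(2*t).
Apply the initial conditions: y(0) = -1/14 + C1 + C2 = -4 and y'(0) = 5/14 + C1 + 2*C2 = 3. Solving gives C1 = -21/2, C2 = 46/7.

y = -21*exp(t)/2 - exp(-5*t)/14 + 46*exp(2*t)/7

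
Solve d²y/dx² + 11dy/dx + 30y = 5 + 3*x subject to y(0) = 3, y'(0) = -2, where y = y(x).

y = 13/100 - 49*exp(-6*x)/4 + x/10 + 378*exp(-5*x)/25

Characteristic equation r² + 11r + 30 = 0 factors as (r + 6)(r + 5) = 0, so r = -6, -5.
Hence y_h = C1*exp(-6*x) + C2*exp(-5*x).
For the particular solution try y_p = A0 + A1*x. Substituting and matching coefficients of each power of x gives A0 = 13/100, A1 = 1/10, so y_p = 13/100 + x/10.
General solution: y = 13/100 + x/10 + C1*exp(-6*x) + C2*exp(-5*x).
Apply the initial conditions: y(0) = 13/100 + C1 + C2 = 3 and y'(0) = 1/10 - 6*C1 - 5*C2 = -2. Solving gives C1 = -49/4, C2 = 378/25.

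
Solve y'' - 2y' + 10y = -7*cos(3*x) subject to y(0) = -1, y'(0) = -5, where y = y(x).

y = -7*cos(3*x)/37 + 42*sin(3*x)/37 - 281*exp(x)*sin(3*x)/111 - 30*cos(3*x)*exp(x)/37

Characteristic equation r² - 2r + 10 = 0 has discriminant (-2)² - 4·(10) = -36 < 0, so r = 1 ± 3i.
Hence y_h = C1*cos(3*x)*exp(x) + C2*exp(x)*sin(3*x).
Try y_p = A*cos(3*x) + B*sin(3*x). Substituting and equating the coefficients of cos(3x) and sin(3x) gives A = -7/37, B = 42/37, so y_p = -7*cos(3*x)/37 + 42*sin(3*x)/37.
General solution: y = -7*cos(3*x)/37 + 42*sin(3*x)/37 + C1*cos(3*x)*exp(x) + C2*exp(x)*sin(3*x).
Apply the initial conditions: y(0) = -7/37 + C1 = -1 and y'(0) = 126/37 + C1 + 3*C2 = -5. Solving gives C1 = -30/37, C2 = -281/111.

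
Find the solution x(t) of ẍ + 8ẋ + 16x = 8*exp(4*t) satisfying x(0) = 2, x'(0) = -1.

x = exp(4*t)/8 + 15*exp(-4*t)/8 + 6*t*exp(-4*t)

Characteristic equation r² + 8r + 16 = 0 has discriminant (8)² - 4·(16) = 0, so r = -4 is a repeated root.
Hence x_h = (C1 + C2*t)*exp(-4*t).
Try x_p = A*exp(4*t). Substituting into the equation and dividing by exp(4*t) gives A = 1/8, so x_p = exp(4*t)/8.
General solution: x = exp(4*t)/8 + C1*exp(-4*t) + C2*t*exp(-4*t).
Apply the initial conditions: x(0) = 1/8 + C1 = 2 and x'(0) = 1/2 + C2 - 4*C1 = -1. Solving gives C1 = 15/8, C2 = 6.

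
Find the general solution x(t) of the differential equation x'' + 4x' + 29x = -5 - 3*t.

Characteristic equation r² + 4r + 29 = 0 has discriminant (4)² - 4·(29) = -100 < 0, so r = -2 ± 5i.
Hence x_h = C1*cos(5*t)*exp(-2*t) + C2*exp(-2*t)*sin(5*t).
For the particular solution try x_p = A0 + A1*t. Substituting and matching coefficients of each power of t gives A0 = -133/841, A1 = -3/29, so x_p = -133/841 - 3*t/29.

x = -133/841 - 3*t/29 + C1*cos(5*t)*exp(-2*t) + C2*exp(-2*t)*sin(5*t)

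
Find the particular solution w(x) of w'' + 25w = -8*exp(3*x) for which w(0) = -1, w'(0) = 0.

Characteristic equation r² + 25 = 0 has discriminant (0)² - 4·(25) = -100 < 0, so r = ± 5i.
Hence w_h = C1*cos(5*x) + C2*sin(5*x).
Try w_p = A*exp(3*x). Substituting into the equation and dividing by exp(3*x) gives A = -4/17, so w_p = -4*exp(3*x)/17.
General solution: w = -4*exp(3*x)/17 + C1*cos(5*x) + C2*sin(5*x).
Apply the initial conditions: w(0) = -4/17 + C1 = -1 and w'(0) = -12/17 + 5*C2 = 0. Solving gives C1 = -13/17, C2 = 12/85.

w = -13*cos(5*x)/17 - 4*exp(3*x)/17 + 12*sin(5*x)/85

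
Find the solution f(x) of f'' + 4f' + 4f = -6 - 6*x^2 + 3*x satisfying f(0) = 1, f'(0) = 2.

f = -9/2 - 3*x**2/2 + 11*exp(-2*x)/2 + 15*x/4 + 37*x*exp(-2*x)/4

Characteristic equation r² + 4r + 4 = 0 has discriminant (4)² - 4·(4) = 0, so r = -2 is a repeated root.
Hence f_h = (C1 + C2*x)*exp(-2*x).
For the particular solution try f_p = A0 + A1*x + A2*x^2. Substituting and matching coefficients of each power of x gives A0 = -9/2, A1 = 15/4, A2 = -3/2, so f_p = -9/2 - 3*x^2/2 + 15*x/4.
General solution: f = -9/2 - 3*x^2/2 + 15*x/4 + C1*exp(-2*x) + C2*x*exp(-2*x).
Apply the initial conditions: f(0) = -9/2 + C1 = 1 and f'(0) = 15/4 + C2 - 2*C1 = 2. Solving gives C1 = 11/2, C2 = 37/4.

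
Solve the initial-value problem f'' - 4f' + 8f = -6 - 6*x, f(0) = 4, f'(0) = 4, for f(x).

Characteristic equation r² - 4r + 8 = 0 has discriminant (-4)² - 4·(8) = -16 < 0, so r = 2 ± 2i.
Hence f_h = C1*cos(2*x)*exp(2*x) + C2*exp(2*x)*sin(2*x).
For the particular solution try f_p = A0 + A1*x. Substituting and matching coefficients of each power of x gives A0 = -9/8, A1 = -3/4, so f_p = -9/8 - 3*x/4.
General solution: f = -9/8 - 3*x/4 + C1*cos(2*x)*exp(2*x) + C2*exp(2*x)*sin(2*x).
Apply the initial conditions: f(0) = -9/8 + C1 = 4 and f'(0) = -3/4 + 2*C1 + 2*C2 = 4. Solving gives C1 = 41/8, C2 = -11/4.

f = -9/8 - 3*x/4 - 11*exp(2*x)*sin(2*x)/4 + 41*cos(2*x)*exp(2*x)/8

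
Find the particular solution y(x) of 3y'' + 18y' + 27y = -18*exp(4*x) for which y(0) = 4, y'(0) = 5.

Divide through by 3: y'' + 6y' + 9y = -6*exp(4*x).
Characteristic equation r² + 6r + 9 = 0 has discriminant (6)² - 4·(9) = 0, so r = -3 is a repeated root.
Hence y_h = (C1 + C2*x)*exp(-3*x).
Try y_p = A*exp(4*x). Substituting into the equation and dividing by exp(4*x) gives A = -6/49, so y_p = -6*exp(4*x)/49.
General solution: y = -6*exp(4*x)/49 + C1*exp(-3*x) + C2*x*exp(-3*x).
Apply the initial conditions: y(0) = -6/49 + C1 = 4 and y'(0) = -24/49 + C2 - 3*C1 = 5. Solving gives C1 = 202/49, C2 = 125/7.

y = -6*exp(4*x)/49 + 202*exp(-3*x)/49 + 125*x*exp(-3*x)/7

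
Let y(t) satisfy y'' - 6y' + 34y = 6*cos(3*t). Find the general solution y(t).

Characteristic equation r² - 6r + 34 = 0 has discriminant (-6)² - 4·(34) = -100 < 0, so r = 3 ± 5i.
Hence y_h = C1*cos(5*t)*exp(3*t) + C2*exp(3*t)*sin(5*t).
Try y_p = A*cos(3*t) + B*sin(3*t). Substituting and equating the coefficients of cos(3t) and sin(3t) gives A = 150/949, B = -108/949, so y_p = -108*sin(3*t)/949 + 150*cos(3*t)/949.

y = -108*sin(3*t)/949 + 150*cos(3*t)/949 + C1*cos(5*t)*exp(3*t) + C2*exp(3*t)*sin(5*t)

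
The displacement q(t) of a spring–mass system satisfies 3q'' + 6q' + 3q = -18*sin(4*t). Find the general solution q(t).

q = 48*cos(4*t)/289 + 90*sin(4*t)/289 + C1*exp(-t) + C2*t*exp(-t)

Divide through by 3: q'' + 2q' + q = -6*sin(4*t).
Characteristic equation r² + 2r + 1 = 0 has discriminant (2)² - 4·(1) = 0, so r = -1 is a repeated root.
Hence q_h = (C1 + C2*t)*exp(-t).
Try q_p = A*cos(4*t) + B*sin(4*t). Substituting and equating the coefficients of cos(4t) and sin(4t) gives A = 48/289, B = 90/289, so q_p = 48*cos(4*t)/289 + 90*sin(4*t)/289.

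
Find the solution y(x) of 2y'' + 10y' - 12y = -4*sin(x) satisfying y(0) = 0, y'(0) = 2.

Divide through by 2: y'' + 5y' - 6y = -2*sin(x).
Characteristic equation r² + 5r - 6 = 0 factors as (r - 1)(r + 6) = 0, so r = 1, -6.
Hence y_h = C1*exp(x) + C2*exp(-6*x).
Try y_p = A*cos(x) + B*sin(x). Substituting and equating the coefficients of cos(x) and sin(x) gives A = 5/37, B = 7/37, so y_p = 5*cos(x)/37 + 7*sin(x)/37.
General solution: y = 5*cos(x)/37 + 7*sin(x)/37 + C1*exp(x) + C2*exp(-6*x).
Apply the initial conditions: y(0) = 5/37 + C1 + C2 = 0 and y'(0) = 7/37 + C1 - 6*C2 = 2. Solving gives C1 = 1/7, C2 = -72/259.

y = -72*exp(-6*x)/259 + exp(x)/7 + 5*cos(x)/37 + 7*sin(x)/37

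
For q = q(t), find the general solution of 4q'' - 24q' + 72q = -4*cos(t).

q = -17*cos(t)/325 + 6*sin(t)/325 + C1*cos(3*t)*exp(3*t) + C2*exp(3*t)*sin(3*t)

Divide through by 4: q'' - 6q' + 18q = -cos(t).
Characteristic equation r² - 6r + 18 = 0 has discriminant (-6)² - 4·(18) = -36 < 0, so r = 3 ± 3i.
Hence q_h = C1*cos(3*t)*exp(3*t) + C2*exp(3*t)*sin(3*t).
Try q_p = A*cos(t) + B*sin(t). Substituting and equating the coefficients of cos(t) and sin(t) gives A = -17/325, B = 6/325, so q_p = -17*cos(t)/325 + 6*sin(t)/325.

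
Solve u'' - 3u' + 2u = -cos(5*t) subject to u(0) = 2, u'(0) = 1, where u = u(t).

Characteristic equation r² - 3r + 2 = 0 factors as (r - 2)(r - 1) = 0, so r = 2, 1.
Hence u_h = C1*exp(2*t) + C2*exp(t).
Try u_p = A*cos(5*t) + B*sin(5*t). Substituting and equating the coefficients of cos(5t) and sin(5t) gives A = 23/754, B = 15/754, so u_p = 15*sin(5*t)/754 + 23*cos(5*t)/754.
General solution: u = 15*sin(5*t)/754 + 23*cos(5*t)/754 + C1*exp(2*t) + C2*exp(t).
Apply the initial conditions: u(0) = 23/754 + C1 + C2 = 2 and u'(0) = 75/754 + C2 + 2*C1 = 1. Solving gives C1 = -31/29, C2 = 79/26.

u = -31*exp(2*t)/29 + 15*sin(5*t)/754 + 23*cos(5*t)/754 + 79*exp(t)/26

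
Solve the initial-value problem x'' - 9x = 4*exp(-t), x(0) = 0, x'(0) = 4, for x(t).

Characteristic equation r² - 9 = 0 factors as (r - 3)(r + 3) = 0, so r = 3, -3.
Hence x_h = C1*exp(3*t) + C2*exp(-3*t).
Try x_p = A*exp(-t). Substituting into the equation and dividing by exp(-t) gives A = -1/2, so x_p = -exp(-t)/2.
General solution: x = -exp(-t)/2 + C1*exp(3*t) + C2*exp(-3*t).
Apply the initial conditions: x(0) = -1/2 + C1 + C2 = 0 and x'(0) = 1/2 - 3*C2 + 3*C1 = 4. Solving gives C1 = 5/6, C2 = -1/3.

x = -exp(-t)/2 - exp(-3*t)/3 + 5*exp(3*t)/6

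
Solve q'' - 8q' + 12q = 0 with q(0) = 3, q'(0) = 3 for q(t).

Characteristic equation r² - 8r + 12 = 0 factors as (r - 6)(r - 2) = 0, so r = 6, 2.
Hence q_h = C1*exp(6*t) + C2*exp(2*t).
Apply the initial conditions: q(0) = C1 + C2 = 3 and q'(0) = 2*C2 + 6*C1 = 3. Solving gives C1 = -3/4, C2 = 15/4.

q = -3*exp(6*t)/4 + 15*exp(2*t)/4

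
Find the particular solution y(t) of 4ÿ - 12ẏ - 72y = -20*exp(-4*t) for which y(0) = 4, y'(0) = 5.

Divide through by 4: y'' - 3y' - 18y = -5*exp(-4*t).
Characteristic equation r² - 3r - 18 = 0 factors as (r + 3)(r - 6) = 0, so r = -3, 6.
Hence y_h = C1*exp(-3*t) + C2*exp(6*t).
Try y_p = A*exp(-4*t). Substituting into the equation and dividing by exp(-4*t) gives A = -1/2, so y_p = -exp(-4*t)/2.
General solution: y = -exp(-4*t)/2 + C1*exp(-3*t) + C2*exp(6*t).
Apply the initial conditions: y(0) = -1/2 + C1 + C2 = 4 and y'(0) = 2 - 3*C1 + 6*C2 = 5. Solving gives C1 = 8/3, C2 = 11/6.

y = -exp(-4*t)/2 + 8*exp(-3*t)/3 + 11*exp(6*t)/6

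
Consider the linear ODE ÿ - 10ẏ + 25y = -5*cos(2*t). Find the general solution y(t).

Characteristic equation r² - 10r + 25 = 0 has discriminant (-10)² - 4·(25) = 0, so r = 5 is a repeated root.
Hence y_h = (C1 + C2*t)*exp(5*t).
Try y_p = A*cos(2*t) + B*sin(2*t). Substituting and equating the coefficients of cos(2t) and sin(2t) gives A = -105/841, B = 100/841, so y_p = -105*cos(2*t)/841 + 100*sin(2*t)/841.

y = -105*cos(2*t)/841 + 100*sin(2*t)/841 + C1*exp(5*t) + C2*t*exp(5*t)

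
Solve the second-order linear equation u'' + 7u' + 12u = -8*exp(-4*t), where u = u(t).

Characteristic equation r² + 7r + 12 = 0 factors as (r + 4)(r + 3) = 0, so r = -4, -3.
Hence u_h = C1*exp(-4*t) + C2*exp(-3*t).
Since exp(-4*t) solves the homogeneous equation (r = -4 is a root of multiplicity 1), multiply the trial by t. Try u_p = A*t*exp(-4*t). Substituting into the equation and dividing by exp(-4*t) gives A = 8, so u_p = 8*t*exp(-4*t).

u = C1*exp(-4*t) + C2*exp(-3*t) + 8*t*exp(-4*t)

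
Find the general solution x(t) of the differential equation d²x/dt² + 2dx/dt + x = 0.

Characteristic equation r² + 2r + 1 = 0 has discriminant (2)² - 4·(1) = 0, so r = -1 is a repeated root.
Hence x_h = (C1 + C2*t)*exp(-t).

x = C1*exp(-t) + C2*t*exp(-t)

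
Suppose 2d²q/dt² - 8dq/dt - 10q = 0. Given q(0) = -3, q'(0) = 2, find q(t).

q = -17*exp(-t)/6 - exp(5*t)/6

Divide through by 2: q'' - 4q' - 5q = 0.
Characteristic equation r² - 4r - 5 = 0 factors as (r - 5)(r + 1) = 0, so r = 5, -1.
Hence q_h = C1*exp(5*t) + C2*exp(-t).
Apply the initial conditions: q(0) = C1 + C2 = -3 and q'(0) = -C2 + 5*C1 = 2. Solving gives C1 = -1/6, C2 = -17/6.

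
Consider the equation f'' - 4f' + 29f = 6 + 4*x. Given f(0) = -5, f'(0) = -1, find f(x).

f = 190/841 + 4*x/29 - 4395*cos(5*x)*exp(2*x)/841 + 7833*exp(2*x)*sin(5*x)/4205

Characteristic equation r² - 4r + 29 = 0 has discriminant (-4)² - 4·(29) = -100 < 0, so r = 2 ± 5i.
Hence f_h = C1*cos(5*x)*exp(2*x) + C2*exp(2*x)*sin(5*x).
For the particular solution try f_p = A0 + A1*x. Substituting and matching coefficients of each power of x gives A0 = 190/841, A1 = 4/29, so f_p = 190/841 + 4*x/29.
General solution: f = 190/841 + 4*x/29 + C1*cos(5*x)*exp(2*x) + C2*exp(2*x)*sin(5*x).
Apply the initial conditions: f(0) = 190/841 + C1 = -5 and f'(0) = 4/29 + 2*C1 + 5*C2 = -1. Solving gives C1 = -4395/841, C2 = 7833/4205.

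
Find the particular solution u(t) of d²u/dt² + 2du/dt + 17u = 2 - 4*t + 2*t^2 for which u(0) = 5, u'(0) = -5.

u = 662/4913 - 76*t/289 + 2*t**2/17 + 315*exp(-t)*sin(4*t)/9826 + 23903*cos(4*t)*exp(-t)/4913

Characteristic equation r² + 2r + 17 = 0 has discriminant (2)² - 4·(17) = -64 < 0, so r = -1 ± 4i.
Hence u_h = C1*cos(4*t)*exp(-t) + C2*exp(-t)*sin(4*t).
For the particular solution try u_p = A0 + A1*t + A2*t^2. Substituting and matching coefficients of each power of t gives A0 = 662/4913, A1 = -76/289, A2 = 2/17, so u_p = 662/4913 - 76*t/289 + 2*t^2/17.
General solution: u = 662/4913 - 76*t/289 + 2*t^2/17 + C1*cos(4*t)*exp(-t) + C2*exp(-t)*sin(4*t).
Apply the initial conditions: u(0) = 662/4913 + C1 = 5 and u'(0) = -76/289 - C1 + 4*C2 = -5. Solving gives C1 = 23903/4913, C2 = 315/9826.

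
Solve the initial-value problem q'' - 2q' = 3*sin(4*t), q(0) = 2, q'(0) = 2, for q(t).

q = 5/8 - 3*sin(4*t)/20 + 3*cos(4*t)/40 + 13*exp(2*t)/10

Characteristic equation r² - 2r = 0 factors as (r - 2)r = 0, so r = 2, 0.
Hence q_h = C1*exp(2*t) + C2.
Try q_p = A*cos(4*t) + B*sin(4*t). Substituting and equating the coefficients of cos(4t) and sin(4t) gives A = 3/40, B = -3/20, so q_p = -3*sin(4*t)/20 + 3*cos(4*t)/40.
General solution: q = C2 - 3*sin(4*t)/20 + 3*cos(4*t)/40 + C1*exp(2*t).
Apply the initial conditions: q(0) = 3/40 + C1 + C2 = 2 and q'(0) = -3/5 + 2*C1 = 2. Solving gives C1 = 13/10, C2 = 5/8.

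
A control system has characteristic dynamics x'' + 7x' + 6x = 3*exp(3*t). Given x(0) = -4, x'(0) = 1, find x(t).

Characteristic equation r² + 7r + 6 = 0 factors as (r + 1)(r + 6) = 0, so r = -1, -6.
Hence x_h = C1*exp(-t) + C2*exp(-6*t).
Try x_p = A*exp(3*t). Substituting into the equation and dividing by exp(3*t) gives A = 1/12, so x_p = exp(3*t)/12.
General solution: x = exp(3*t)/12 + C1*exp(-t) + C2*exp(-6*t).
Apply the initial conditions: x(0) = 1/12 + C1 + C2 = -4 and x'(0) = 1/4 - C1 - 6*C2 = 1. Solving gives C1 = -19/4, C2 = 2/3.

x = -19*exp(-t)/4 + exp(3*t)/12 + 2*exp(-6*t)/3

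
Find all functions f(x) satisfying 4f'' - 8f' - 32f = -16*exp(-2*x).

Divide through by 4: f'' - 2f' - 8f = -4*exp(-2*x).
Characteristic equation r² - 2r - 8 = 0 factors as (r - 4)(r + 2) = 0, so r = 4, -2.
Hence f_h = C1*exp(4*x) + C2*exp(-2*x).
Since exp(-2*x) solves the homogeneous equation (r = -2 is a root of multiplicity 1), multiply the trial by x. Try f_p = A*x*exp(-2*x). Substituting into the equation and dividing by exp(-2*x) gives A = 2/3, so f_p = 2*x*exp(-2*x)/3.

f = C1*exp(4*x) + C2*exp(-2*x) + 2*x*exp(-2*x)/3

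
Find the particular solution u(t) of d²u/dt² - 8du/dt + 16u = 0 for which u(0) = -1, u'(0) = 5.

u = -exp(4*t) + 9*t*exp(4*t)

Characteristic equation r² - 8r + 16 = 0 has discriminant (-8)² - 4·(16) = 0, so r = 4 is a repeated root.
Hence u_h = (C1 + C2*t)*exp(4*t).
Apply the initial conditions: u(0) = C1 = -1 and u'(0) = C2 + 4*C1 = 5. Solving gives C1 = -1, C2 = 9.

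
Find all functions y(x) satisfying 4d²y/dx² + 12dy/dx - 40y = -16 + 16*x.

Divide through by 4: y'' + 3y' - 10y = -4 + 4*x.
Characteristic equation r² + 3r - 10 = 0 factors as (r + 5)(r - 2) = 0, so r = -5, 2.
Hence y_h = C1*exp(-5*x) + C2*exp(2*x).
For the particular solution try y_p = A0 + A1*x. Substituting and matching coefficients of each power of x gives A0 = 7/25, A1 = -2/5, so y_p = 7/25 - 2*x/5.

y = 7/25 - 2*x/5 + C1*exp(-5*x) + C2*exp(2*x)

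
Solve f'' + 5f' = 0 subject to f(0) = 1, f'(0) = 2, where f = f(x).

Characteristic equation r² + 5r = 0 factors as (r + 5)r = 0, so r = -5, 0.
Hence f_h = C1*exp(-5*x) + C2.
Apply the initial conditions: f(0) = C1 + C2 = 1 and f'(0) = -5*C1 = 2. Solving gives C1 = -2/5, C2 = 7/5.

f = 7/5 - 2*exp(-5*x)/5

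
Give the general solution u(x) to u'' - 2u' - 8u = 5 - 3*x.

Characteristic equation r² - 2r - 8 = 0 factors as (r + 2)(r - 4) = 0, so r = -2, 4.
Hence u_h = C1*exp(-2*x) + C2*exp(4*x).
For the particular solution try u_p = A0 + A1*x. Substituting and matching coefficients of each power of x gives A0 = -23/32, A1 = 3/8, so u_p = -23/32 + 3*x/8.

u = -23/32 + 3*x/8 + C1*exp(-2*x) + C2*exp(4*x)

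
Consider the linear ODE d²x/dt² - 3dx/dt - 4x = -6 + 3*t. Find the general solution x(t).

Characteristic equation r² - 3r - 4 = 0 factors as (r + 1)(r - 4) = 0, so r = -1, 4.
Hence x_h = C1*exp(-t) + C2*exp(4*t).
For the particular solution try x_p = A0 + A1*t. Substituting and matching coefficients of each power of t gives A0 = 33/16, A1 = -3/4, so x_p = 33/16 - 3*t/4.

x = 33/16 - 3*t/4 + C1*exp(-t) + C2*exp(4*t)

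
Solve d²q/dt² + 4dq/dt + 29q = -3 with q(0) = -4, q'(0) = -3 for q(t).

q = -3/29 - 313*exp(-2*t)*sin(5*t)/145 - 113*cos(5*t)*exp(-2*t)/29

Characteristic equation r² + 4r + 29 = 0 has discriminant (4)² - 4·(29) = -100 < 0, so r = -2 ± 5i.
Hence q_h = C1*cos(5*t)*exp(-2*t) + C2*exp(-2*t)*sin(5*t).
For the particular solution try q_p = A0. Substituting and matching coefficients of each power of t gives A0 = -3/29, so q_p = -3/29.
General solution: q = -3/29 + C1*cos(5*t)*exp(-2*t) + C2*exp(-2*t)*sin(5*t).
Apply the initial conditions: q(0) = -3/29 + C1 = -4 and q'(0) = -2*C1 + 5*C2 = -3. Solving gives C1 = -113/29, C2 = -313/145.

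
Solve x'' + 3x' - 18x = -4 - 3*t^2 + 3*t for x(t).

Characteristic equation r² + 3r - 18 = 0 factors as (r - 3)(r + 6) = 0, so r = 3, -6.
Hence x_h = C1*exp(3*t) + C2*exp(-6*t).
For the particular solution try x_p = A0 + A1*t + A2*t^2. Substituting and matching coefficients of each power of t gives A0 = 2/9, A1 = -1/9, A2 = 1/6, so x_p = 2/9 - t/9 + t^2/6.

x = 2/9 - t/9 + t**2/6 + C1*exp(3*t) + C2*exp(-6*t)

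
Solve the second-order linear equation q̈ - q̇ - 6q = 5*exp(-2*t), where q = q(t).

q = C1*exp(-2*t) + C2*exp(3*t) - t*exp(-2*t)

Characteristic equation r² - r - 6 = 0 factors as (r + 2)(r - 3) = 0, so r = -2, 3.
Hence q_h = C1*exp(-2*t) + C2*exp(3*t).
Since exp(-2*t) solves the homogeneous equation (r = -2 is a root of multiplicity 1), multiply the trial by t. Try q_p = A*t*exp(-2*t). Substituting into the equation and dividing by exp(-2*t) gives A = -1, so q_p = -t*exp(-2*t).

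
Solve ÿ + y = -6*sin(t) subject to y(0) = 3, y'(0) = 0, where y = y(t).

Characteristic equation r² + 1 = 0 has discriminant (0)² - 4·(1) = -4 < 0, so r = ± i.
Hence y_h = C1*cos(t) + C2*sin(t).
Since ±1i are characteristic roots, multiply the trial by t. Try y_p = t*(A*cos(t) + B*sin(t)). Substituting and equating the coefficients of cos(t) and sin(t) gives A = 3, B = 0, so y_p = 3*t*cos(t).
General solution: y = C1*cos(t) + C2*sin(t) + 3*t*cos(t).
Apply the initial conditions: y(0) = C1 = 3 and y'(0) = 3 + C2 = 0. Solving gives C1 = 3, C2 = -3.

y = -3*sin(t) + 3*cos(t) + 3*t*cos(t)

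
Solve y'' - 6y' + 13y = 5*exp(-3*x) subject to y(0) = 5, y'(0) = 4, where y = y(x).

y = exp(-3*x)/8 - 41*exp(3*x)*sin(2*x)/8 + 39*cos(2*x)*exp(3*x)/8

Characteristic equation r² - 6r + 13 = 0 has discriminant (-6)² - 4·(13) = -16 < 0, so r = 3 ± 2i.
Hence y_h = C1*cos(2*x)*exp(3*x) + C2*exp(3*x)*sin(2*x).
Try y_p = A*exp(-3*x). Substituting into the equation and dividing by exp(-3*x) gives A = 1/8, so y_p = exp(-3*x)/8.
General solution: y = exp(-3*x)/8 + C1*cos(2*x)*exp(3*x) + C2*exp(3*x)*sin(2*x).
Apply the initial conditions: y(0) = 1/8 + C1 = 5 and y'(0) = -3/8 + 2*C2 + 3*C1 = 4. Solving gives C1 = 39/8, C2 = -41/8.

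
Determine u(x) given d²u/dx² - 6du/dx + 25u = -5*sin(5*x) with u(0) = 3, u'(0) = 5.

Characteristic equation r² - 6r + 25 = 0 has discriminant (-6)² - 4·(25) = -64 < 0, so r = 3 ± 4i.
Hence u_h = C1*cos(4*x)*exp(3*x) + C2*exp(3*x)*sin(4*x).
Try u_p = A*cos(5*x) + B*sin(5*x). Substituting and equating the coefficients of cos(5x) and sin(5x) gives A = -1/6, B = 0, so u_p = -cos(5*x)/6.
General solution: u = -cos(5*x)/6 + C1*cos(4*x)*exp(3*x) + C2*exp(3*x)*sin(4*x).
Apply the initial conditions: u(0) = -1/6 + C1 = 3 and u'(0) = 3*C1 + 4*C2 = 5. Solving gives C1 = 19/6, C2 = -9/8.

u = -cos(5*x)/6 - 9*exp(3*x)*sin(4*x)/8 + 19*cos(4*x)*exp(3*x)/6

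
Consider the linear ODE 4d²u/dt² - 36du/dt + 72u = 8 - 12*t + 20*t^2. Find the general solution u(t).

u = 11/81 + t/9 + 5*t**2/18 + C1*exp(3*t) + C2*exp(6*t)

Divide through by 4: u'' - 9u' + 18u = 2 - 3*t + 5*t^2.
Characteristic equation r² - 9r + 18 = 0 factors as (r - 3)(r - 6) = 0, so r = 3, 6.
Hence u_h = C1*exp(3*t) + C2*exp(6*t).
For the particular solution try u_p = A0 + A1*t + A2*t^2. Substituting and matching coefficients of each power of t gives A0 = 11/81, A1 = 1/9, A2 = 5/18, so u_p = 11/81 + t/9 + 5*t^2/18.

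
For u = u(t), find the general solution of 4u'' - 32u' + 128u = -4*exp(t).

Divide through by 4: u'' - 8u' + 32u = -exp(t).
Characteristic equation r² - 8r + 32 = 0 has discriminant (-8)² - 4·(32) = -64 < 0, so r = 4 ± 4i.
Hence u_h = C1*cos(4*t)*exp(4*t) + C2*exp(4*t)*sin(4*t).
Try u_p = A*exp(t). Substituting into the equation and dividing by exp(t) gives A = -1/25, so u_p = -exp(t)/25.

u = -exp(t)/25 + C1*cos(4*t)*exp(4*t) + C2*exp(4*t)*sin(4*t)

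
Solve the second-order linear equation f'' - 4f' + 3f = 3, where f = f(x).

Characteristic equation r² - 4r + 3 = 0 factors as (r - 3)(r - 1) = 0, so r = 3, 1.
Hence f_h = C1*exp(3*x) + C2*exp(x).
For the particular solution try f_p = A0. Substituting and matching coefficients of each power of x gives A0 = 1, so f_p = 1.

f = 1 + C1*exp(3*x) + C2*exp(x)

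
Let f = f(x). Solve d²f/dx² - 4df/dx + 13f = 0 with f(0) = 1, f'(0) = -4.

f = cos(3*x)*exp(2*x) - 2*exp(2*x)*sin(3*x)

Characteristic equation r² - 4r + 13 = 0 has discriminant (-4)² - 4·(13) = -36 < 0, so r = 2 ± 3i.
Hence f_h = C1*cos(3*x)*exp(2*x) + C2*exp(2*x)*sin(3*x).
Apply the initial conditions: f(0) = C1 = 1 and f'(0) = 2*C1 + 3*C2 = -4. Solving gives C1 = 1, C2 = -2.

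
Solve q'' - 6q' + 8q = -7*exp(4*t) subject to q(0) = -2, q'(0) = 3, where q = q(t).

q = -29*exp(2*t)/4 + 21*exp(4*t)/4 - 7*t*exp(4*t)/2

Characteristic equation r² - 6r + 8 = 0 factors as (r - 2)(r - 4) = 0, so r = 2, 4.
Hence q_h = C1*exp(2*t) + C2*exp(4*t).
Since exp(4*t) solves the homogeneous equation (r = 4 is a root of multiplicity 1), multiply the trial by t. Try q_p = A*t*exp(4*t). Substituting into the equation and dividing by exp(4*t) gives A = -7/2, so q_p = -7*t*exp(4*t)/2.
General solution: q = C1*exp(2*t) + C2*exp(4*t) - 7*t*exp(4*t)/2.
Apply the initial conditions: q(0) = C1 + C2 = -2 and q'(0) = -7/2 + 2*C1 + 4*C2 = 3. Solving gives C1 = -29/4, C2 = 21/4.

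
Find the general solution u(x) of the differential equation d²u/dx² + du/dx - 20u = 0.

Characteristic equation r² + r - 20 = 0 factors as (r - 4)(r + 5) = 0, so r = 4, -5.
Hence u_h = C1*exp(4*x) + C2*exp(-5*x).

u = C1*exp(4*x) + C2*exp(-5*x)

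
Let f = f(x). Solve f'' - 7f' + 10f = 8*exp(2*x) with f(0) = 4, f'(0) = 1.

Characteristic equation r² - 7r + 10 = 0 factors as (r - 2)(r - 5) = 0, so r = 2, 5.
Hence f_h = C1*exp(2*x) + C2*exp(5*x).
Since exp(2*x) solves the homogeneous equation (r = 2 is a root of multiplicity 1), multiply the trial by x. Try f_p = A*x*exp(2*x). Substituting into the equation and dividing by exp(2*x) gives A = -8/3, so f_p = -8*x*exp(2*x)/3.
General solution: f = C1*exp(2*x) + C2*exp(5*x) - 8*x*exp(2*x)/3.
Apply the initial conditions: f(0) = C1 + C2 = 4 and f'(0) = -8/3 + 2*C1 + 5*C2 = 1. Solving gives C1 = 49/9, C2 = -13/9.

f = -13*exp(5*x)/9 + 49*exp(2*x)/9 - 8*x*exp(2*x)/3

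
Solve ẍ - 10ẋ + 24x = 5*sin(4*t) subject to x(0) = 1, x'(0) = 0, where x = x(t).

Characteristic equation r² - 10r + 24 = 0 factors as (r - 6)(r - 4) = 0, so r = 6, 4.
Hence x_h = C1*exp(6*t) + C2*exp(4*t).
Try x_p = A*cos(4*t) + B*sin(4*t). Substituting and equating the coefficients of cos(4t) and sin(4t) gives A = 25/208, B = 5/208, so x_p = 5*sin(4*t)/208 + 25*cos(4*t)/208.
General solution: x = 5*sin(4*t)/208 + 25*cos(4*t)/208 + C1*exp(6*t) + C2*exp(4*t).
Apply the initial conditions: x(0) = 25/208 + C1 + C2 = 1 and x'(0) = 5/52 + 4*C2 + 6*C1 = 0. Solving gives C1 = -47/26, C2 = 43/16.

x = -47*exp(6*t)/26 + 5*sin(4*t)/208 + 25*cos(4*t)/208 + 43*exp(4*t)/16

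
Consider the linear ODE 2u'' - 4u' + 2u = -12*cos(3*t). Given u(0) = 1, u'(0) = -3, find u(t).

u = 9*sin(3*t)/25 + 12*cos(3*t)/25 + 13*exp(t)/25 - 23*t*exp(t)/5

Divide through by 2: u'' - 2u' + u = -6*cos(3*t).
Characteristic equation r² - 2r + 1 = 0 has discriminant (-2)² - 4·(1) = 0, so r = 1 is a repeated root.
Hence u_h = (C1 + C2*t)*exp(t).
Try u_p = A*cos(3*t) + B*sin(3*t). Substituting and equating the coefficients of cos(3t) and sin(3t) gives A = 12/25, B = 9/25, so u_p = 9*sin(3*t)/25 + 12*cos(3*t)/25.
General solution: u = 9*sin(3*t)/25 + 12*cos(3*t)/25 + C1*exp(t) + C2*t*exp(t).
Apply the initial conditions: u(0) = 12/25 + C1 = 1 and u'(0) = 27/25 + C1 + C2 = -3. Solving gives C1 = 13/25, C2 = -23/5.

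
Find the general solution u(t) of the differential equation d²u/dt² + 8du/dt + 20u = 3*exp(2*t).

Characteristic equation r² + 8r + 20 = 0 has discriminant (8)² - 4·(20) = -16 < 0, so r = -4 ± 2i.
Hence u_h = C1*cos(2*t)*exp(-4*t) + C2*exp(-4*t)*sin(2*t).
Try u_p = A*exp(2*t). Substituting into the equation and dividing by exp(2*t) gives A = 3/40, so u_p = 3*exp(2*t)/40.

u = 3*exp(2*t)/40 + C1*cos(2*t)*exp(-4*t) + C2*exp(-4*t)*sin(2*t)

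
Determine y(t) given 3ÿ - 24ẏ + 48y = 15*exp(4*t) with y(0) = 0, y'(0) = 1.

y = t*exp(4*t) + 5*t**2*exp(4*t)/2

Divide through by 3: y'' - 8y' + 16y = 5*exp(4*t).
Characteristic equation r² - 8r + 16 = 0 has discriminant (-8)² - 4·(16) = 0, so r = 4 is a repeated root.
Hence y_h = (C1 + C2*t)*exp(4*t).
Since exp(4*t) solves the homogeneous equation (r = 4 is a root of multiplicity 2), multiply the trial by t^2. Try y_p = A*t^2*exp(4*t). Substituting into the equation and dividing by exp(4*t) gives A = 5/2, so y_p = 5*t^2*exp(4*t)/2.
General solution: y = C1*exp(4*t) + 5*t^2*exp(4*t)/2 + C2*t*exp(4*t).
Apply the initial conditions: y(0) = C1 = 0 and y'(0) = C2 + 4*C1 = 1. Solving gives C1 = 0, C2 = 1.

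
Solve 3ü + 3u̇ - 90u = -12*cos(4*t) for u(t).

u = -4*sin(4*t)/533 + 46*cos(4*t)/533 + C1*exp(5*t) + C2*exp(-6*t)

Divide through by 3: u'' + u' - 30u = -4*cos(4*t).
Characteristic equation r² + r - 30 = 0 factors as (r - 5)(r + 6) = 0, so r = 5, -6.
Hence u_h = C1*exp(5*t) + C2*exp(-6*t).
Try u_p = A*cos(4*t) + B*sin(4*t). Substituting and equating the coefficients of cos(4t) and sin(4t) gives A = 46/533, B = -4/533, so u_p = -4*sin(4*t)/533 + 46*cos(4*t)/533.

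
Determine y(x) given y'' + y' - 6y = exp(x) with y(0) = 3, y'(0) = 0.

Characteristic equation r² + r - 6 = 0 factors as (r - 2)(r + 3) = 0, so r = 2, -3.
Hence y_h = C1*exp(2*x) + C2*exp(-3*x).
Try y_p = A*exp(x). Substituting into the equation and dividing by exp(x) gives A = -1/4, so y_p = -exp(x)/4.
General solution: y = -exp(x)/4 + C1*exp(2*x) + C2*exp(-3*x).
Apply the initial conditions: y(0) = -1/4 + C1 + C2 = 3 and y'(0) = -1/4 - 3*C2 + 2*C1 = 0. Solving gives C1 = 2, C2 = 5/4.

y = 2*exp(2*x) - exp(x)/4 + 5*exp(-3*x)/4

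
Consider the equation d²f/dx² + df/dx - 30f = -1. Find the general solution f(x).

Characteristic equation r² + r - 30 = 0 factors as (r - 5)(r + 6) = 0, so r = 5, -6.
Hence f_h = C1*exp(5*x) + C2*exp(-6*x).
For the particular solution try f_p = A0. Substituting and matching coefficients of each power of x gives A0 = 1/30, so f_p = 1/30.

f = 1/30 + C1*exp(5*x) + C2*exp(-6*x)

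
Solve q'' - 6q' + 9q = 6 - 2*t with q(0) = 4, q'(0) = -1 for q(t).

Characteristic equation r² - 6r + 9 = 0 has discriminant (-6)² - 4·(9) = 0, so r = 3 is a repeated root.
Hence q_h = (C1 + C2*t)*exp(3*t).
For the particular solution try q_p = A0 + A1*t. Substituting and matching coefficients of each power of t gives A0 = 14/27, A1 = -2/9, so q_p = 14/27 - 2*t/9.
General solution: q = 14/27 - 2*t/9 + C1*exp(3*t) + C2*t*exp(3*t).
Apply the initial conditions: q(0) = 14/27 + C1 = 4 and q'(0) = -2/9 + C2 + 3*C1 = -1. Solving gives C1 = 94/27, C2 = -101/9.

q = 14/27 - 2*t/9 + 94*exp(3*t)/27 - 101*t*exp(3*t)/9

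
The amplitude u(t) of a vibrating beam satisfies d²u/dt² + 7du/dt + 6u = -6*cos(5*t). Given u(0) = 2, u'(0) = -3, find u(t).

Characteristic equation r² + 7r + 6 = 0 factors as (r + 1)(r + 6) = 0, so r = -1, -6.
Hence u_h = C1*exp(-t) + C2*exp(-6*t).
Try u_p = A*cos(5*t) + B*sin(5*t). Substituting and equating the coefficients of cos(5t) and sin(5t) gives A = 57/793, B = -105/793, so u_p = -105*sin(5*t)/793 + 57*cos(5*t)/793.
General solution: u = -105*sin(5*t)/793 + 57*cos(5*t)/793 + C1*exp(-t) + C2*exp(-6*t).
Apply the initial conditions: u(0) = 57/793 + C1 + C2 = 2 and u'(0) = -525/793 - C1 - 6*C2 = -3. Solving gives C1 = 24/13, C2 = 5/61.

u = -105*sin(5*t)/793 + 5*exp(-6*t)/61 + 24*exp(-t)/13 + 57*cos(5*t)/793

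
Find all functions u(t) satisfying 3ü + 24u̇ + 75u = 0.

Divide through by 3: u'' + 8u' + 25u = 0.
Characteristic equation r² + 8r + 25 = 0 has discriminant (8)² - 4·(25) = -36 < 0, so r = -4 ± 3i.
Hence u_h = C1*cos(3*t)*exp(-4*t) + C2*exp(-4*t)*sin(3*t).

u = C1*cos(3*t)*exp(-4*t) + C2*exp(-4*t)*sin(3*t)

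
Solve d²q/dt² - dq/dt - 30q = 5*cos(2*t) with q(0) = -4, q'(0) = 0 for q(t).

q = -61*exp(-5*t)/29 - 17*cos(2*t)/116 - 7*exp(6*t)/4 - sin(2*t)/116

Characteristic equation r² - r - 30 = 0 factors as (r + 5)(r - 6) = 0, so r = -5, 6.
Hence q_h = C1*exp(-5*t) + C2*exp(6*t).
Try q_p = A*cos(2*t) + B*sin(2*t). Substituting and equating the coefficients of cos(2t) and sin(2t) gives A = -17/116, B = -1/116, so q_p = -17*cos(2*t)/116 - sin(2*t)/116.
General solution: q = -17*cos(2*t)/116 - sin(2*t)/116 + C1*exp(-5*t) + C2*exp(6*t).
Apply the initial conditions: q(0) = -17/116 + C1 + C2 = -4 and q'(0) = -1/58 - 5*C1 + 6*C2 = 0. Solving gives C1 = -61/29, C2 = -7/4.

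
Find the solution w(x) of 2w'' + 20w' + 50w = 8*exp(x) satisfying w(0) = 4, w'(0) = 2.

Divide through by 2: w'' + 10w' + 25w = 4*exp(x).
Characteristic equation r² + 10r + 25 = 0 has discriminant (10)² - 4·(25) = 0, so r = -5 is a repeated root.
Hence w_h = (C1 + C2*x)*exp(-5*x).
Try w_p = A*exp(x). Substituting into the equation and dividing by exp(x) gives A = 1/9, so w_p = exp(x)/9.
General solution: w = exp(x)/9 + C1*exp(-5*x) + C2*x*exp(-5*x).
Apply the initial conditions: w(0) = 1/9 + C1 = 4 and w'(0) = 1/9 + C2 - 5*C1 = 2. Solving gives C1 = 35/9, C2 = 64/3.

w = exp(x)/9 + 35*exp(-5*x)/9 + 64*x*exp(-5*x)/3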